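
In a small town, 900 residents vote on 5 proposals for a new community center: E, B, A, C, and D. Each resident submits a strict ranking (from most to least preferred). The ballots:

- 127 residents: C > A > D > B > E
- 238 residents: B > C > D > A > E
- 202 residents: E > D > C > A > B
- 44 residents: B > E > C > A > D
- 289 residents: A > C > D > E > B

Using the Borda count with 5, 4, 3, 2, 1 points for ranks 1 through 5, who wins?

E: 127·1 + 238·1 + 202·5 + 44·4 + 289·2 = 2129
B: 127·2 + 238·5 + 202·1 + 44·5 + 289·1 = 2155
A: 127·4 + 238·2 + 202·2 + 44·2 + 289·5 = 2921
C: 127·5 + 238·4 + 202·3 + 44·3 + 289·4 = 3481
D: 127·3 + 238·3 + 202·4 + 44·1 + 289·3 = 2814
C has the highest Borda score (3481).

C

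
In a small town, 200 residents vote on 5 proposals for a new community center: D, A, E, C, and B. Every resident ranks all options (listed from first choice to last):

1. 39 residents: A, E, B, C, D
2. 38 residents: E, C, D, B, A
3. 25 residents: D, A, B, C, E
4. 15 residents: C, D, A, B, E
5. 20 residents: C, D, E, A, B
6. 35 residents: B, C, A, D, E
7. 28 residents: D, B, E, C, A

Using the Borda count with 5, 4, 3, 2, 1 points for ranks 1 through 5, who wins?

C

D: 39·1 + 38·3 + 25·5 + 15·4 + 20·4 + 35·2 + 28·5 = 628
A: 39·5 + 38·1 + 25·4 + 15·3 + 20·2 + 35·3 + 28·1 = 551
E: 39·4 + 38·5 + 25·1 + 15·1 + 20·3 + 35·1 + 28·3 = 565
C: 39·2 + 38·4 + 25·2 + 15·5 + 20·5 + 35·4 + 28·2 = 651
B: 39·3 + 38·2 + 25·3 + 15·2 + 20·1 + 35·5 + 28·4 = 605
C has the highest Borda score (651).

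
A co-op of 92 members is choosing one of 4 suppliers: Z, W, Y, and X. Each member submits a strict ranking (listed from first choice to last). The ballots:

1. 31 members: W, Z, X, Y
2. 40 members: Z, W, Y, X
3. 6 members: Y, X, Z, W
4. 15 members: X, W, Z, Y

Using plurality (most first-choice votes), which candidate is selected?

Z

First-place votes: Z 40, W 31, Y 6, X 15.
Z has the most first-place votes.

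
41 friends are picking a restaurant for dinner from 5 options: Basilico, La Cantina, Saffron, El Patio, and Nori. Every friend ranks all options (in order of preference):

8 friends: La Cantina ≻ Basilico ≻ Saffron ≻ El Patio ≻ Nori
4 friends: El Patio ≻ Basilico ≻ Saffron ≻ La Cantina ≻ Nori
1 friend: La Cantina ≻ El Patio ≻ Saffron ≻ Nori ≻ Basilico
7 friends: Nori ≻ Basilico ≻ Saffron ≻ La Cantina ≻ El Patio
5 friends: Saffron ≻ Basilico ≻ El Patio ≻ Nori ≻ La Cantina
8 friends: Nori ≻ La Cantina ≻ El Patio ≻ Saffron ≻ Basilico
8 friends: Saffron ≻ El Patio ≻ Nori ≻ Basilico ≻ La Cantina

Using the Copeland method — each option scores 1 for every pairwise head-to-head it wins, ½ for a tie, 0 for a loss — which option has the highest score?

Basilico: beats La Cantina; loses to Saffron, El Patio, and Nori → score 1.
La Cantina: beats El Patio; loses to Basilico, Saffron, and Nori → score 1.
Saffron: beats Basilico, La Cantina, El Patio, and Nori → score 4.
El Patio: beats Basilico and Nori; loses to La Cantina and Saffron → score 2.
Nori: beats Basilico and La Cantina; loses to Saffron and El Patio → score 2.
Saffron has the best pairwise record.

Saffron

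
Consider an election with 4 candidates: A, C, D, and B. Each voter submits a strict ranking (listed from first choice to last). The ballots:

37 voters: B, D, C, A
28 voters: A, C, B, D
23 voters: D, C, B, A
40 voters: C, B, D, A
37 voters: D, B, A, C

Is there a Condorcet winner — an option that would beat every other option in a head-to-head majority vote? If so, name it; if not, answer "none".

Checking pairwise contests:
C beats A 100–65.
D beats C 97–68.
B beats D 105–60.
C beats B 91–74.
Every option loses at least one head-to-head, so there is no Condorcet winner.

none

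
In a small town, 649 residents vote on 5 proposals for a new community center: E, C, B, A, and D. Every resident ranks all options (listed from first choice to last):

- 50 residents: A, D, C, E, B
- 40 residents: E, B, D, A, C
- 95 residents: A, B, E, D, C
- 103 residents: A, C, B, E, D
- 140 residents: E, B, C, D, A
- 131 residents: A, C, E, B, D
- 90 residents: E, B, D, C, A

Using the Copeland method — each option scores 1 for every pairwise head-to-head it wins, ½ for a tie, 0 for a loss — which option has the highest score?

E: beats C, B, and D; loses to A → score 3.
C: beats D; loses to E, B, and A → score 1.
B: beats C and D; loses to E and A → score 2.
A: beats E, C, B, and D → score 4.
D: loses to E, C, B, and A → score 0.
A has the best pairwise record.

A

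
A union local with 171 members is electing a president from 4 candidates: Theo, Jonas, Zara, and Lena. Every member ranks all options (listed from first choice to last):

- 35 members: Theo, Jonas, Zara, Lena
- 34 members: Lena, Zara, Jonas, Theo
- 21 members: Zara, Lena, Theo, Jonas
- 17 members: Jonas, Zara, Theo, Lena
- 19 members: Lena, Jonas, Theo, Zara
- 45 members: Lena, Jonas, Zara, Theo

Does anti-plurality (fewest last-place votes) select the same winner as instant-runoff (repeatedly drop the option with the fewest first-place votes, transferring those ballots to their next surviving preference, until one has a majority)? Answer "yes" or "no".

no

Anti-plurality — last-place votes: Theo 79, Jonas 21, Zara 19, Lena 52. Winner: Zara.
Instant-runoff — R1 Theo 35, Jonas 17, Zara 21, Lena 98 (Lena winner). Winner: Lena.
The two methods disagree.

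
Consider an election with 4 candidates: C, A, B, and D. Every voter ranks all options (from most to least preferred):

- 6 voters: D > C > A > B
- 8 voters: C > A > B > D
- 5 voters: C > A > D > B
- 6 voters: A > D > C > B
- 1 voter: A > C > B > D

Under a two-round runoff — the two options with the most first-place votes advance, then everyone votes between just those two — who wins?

Round 1 first-place votes: C 13, A 7, B 0, D 6.
C and A advance.
Runoff: C is preferred to A by 19 voters; A by 7.
C wins the runoff.

C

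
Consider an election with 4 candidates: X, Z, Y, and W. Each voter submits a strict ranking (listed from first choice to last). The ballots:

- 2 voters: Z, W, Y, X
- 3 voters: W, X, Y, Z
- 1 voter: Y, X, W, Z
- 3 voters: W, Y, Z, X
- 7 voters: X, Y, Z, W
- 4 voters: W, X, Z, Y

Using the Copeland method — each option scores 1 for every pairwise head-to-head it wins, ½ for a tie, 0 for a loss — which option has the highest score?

X: beats Z and Y; loses to W → score 2.
Z: loses to X, Y, and W → score 0.
Y: beats Z; loses to X and W → score 1.
W: beats X, Z, and Y → score 3.
W has the best pairwise record.

W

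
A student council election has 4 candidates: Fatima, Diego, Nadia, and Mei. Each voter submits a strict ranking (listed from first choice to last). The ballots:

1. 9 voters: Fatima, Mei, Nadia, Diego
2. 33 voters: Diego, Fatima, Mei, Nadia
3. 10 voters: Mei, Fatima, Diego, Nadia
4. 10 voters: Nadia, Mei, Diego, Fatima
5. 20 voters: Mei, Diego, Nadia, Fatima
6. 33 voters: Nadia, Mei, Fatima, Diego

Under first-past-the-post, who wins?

Nadia

First-place votes: Fatima 9, Diego 33, Nadia 43, Mei 30.
Nadia has the most first-place votes.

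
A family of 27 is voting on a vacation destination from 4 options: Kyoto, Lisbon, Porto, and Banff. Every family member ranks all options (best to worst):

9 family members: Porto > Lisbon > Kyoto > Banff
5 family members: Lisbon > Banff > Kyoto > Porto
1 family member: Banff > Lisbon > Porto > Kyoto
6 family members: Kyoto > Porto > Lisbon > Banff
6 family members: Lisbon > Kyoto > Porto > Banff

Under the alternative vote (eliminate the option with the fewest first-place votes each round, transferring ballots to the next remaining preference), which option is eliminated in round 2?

Round 1: Kyoto 6, Lisbon 11, Porto 9, Banff 1. Eliminate Banff.
Round 2: Kyoto 6, Lisbon 12, Porto 9. Eliminate Kyoto.

Kyoto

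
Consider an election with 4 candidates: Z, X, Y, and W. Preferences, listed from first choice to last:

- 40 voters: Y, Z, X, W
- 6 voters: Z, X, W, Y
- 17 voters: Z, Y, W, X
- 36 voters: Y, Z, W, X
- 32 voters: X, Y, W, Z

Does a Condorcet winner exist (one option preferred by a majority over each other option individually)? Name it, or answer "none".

Y vs Z: 108–23 for Y.
Y vs X: 93–38 for Y.
Y vs W: 125–6 for Y.
Y beats every other option head-to-head.

Y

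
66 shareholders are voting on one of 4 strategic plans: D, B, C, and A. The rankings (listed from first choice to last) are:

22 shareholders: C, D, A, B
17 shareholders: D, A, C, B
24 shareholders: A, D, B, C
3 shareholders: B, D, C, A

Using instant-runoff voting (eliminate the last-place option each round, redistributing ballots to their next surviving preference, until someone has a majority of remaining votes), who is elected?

A

Round 1: D 17, B 3, C 22, A 24. Eliminate B.
Round 2: D 20, C 22, A 24. Eliminate D.
Round 3: C 25, A 41. A has a majority.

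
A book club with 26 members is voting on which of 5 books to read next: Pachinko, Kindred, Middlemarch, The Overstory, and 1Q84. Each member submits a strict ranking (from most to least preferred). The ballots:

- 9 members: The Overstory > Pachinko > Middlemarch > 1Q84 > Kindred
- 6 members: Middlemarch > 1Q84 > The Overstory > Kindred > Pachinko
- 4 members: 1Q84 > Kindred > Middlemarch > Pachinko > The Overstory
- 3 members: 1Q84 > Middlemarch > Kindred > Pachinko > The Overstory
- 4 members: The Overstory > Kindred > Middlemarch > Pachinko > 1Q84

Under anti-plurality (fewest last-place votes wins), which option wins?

Middlemarch

Last-place votes: Pachinko 6, Kindred 9, Middlemarch 0, The Overstory 7, 1Q84 4.
Middlemarch is ranked last by the fewest voters, so Middlemarch wins.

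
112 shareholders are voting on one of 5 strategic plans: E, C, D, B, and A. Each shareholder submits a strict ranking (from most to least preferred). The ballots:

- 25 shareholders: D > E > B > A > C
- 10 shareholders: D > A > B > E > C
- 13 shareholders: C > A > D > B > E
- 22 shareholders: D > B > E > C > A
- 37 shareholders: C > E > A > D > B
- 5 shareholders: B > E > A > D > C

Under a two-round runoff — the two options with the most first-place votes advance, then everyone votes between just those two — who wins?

D

Round 1 first-place votes: E 0, C 50, D 57, B 5, A 0.
D and C advance.
Runoff: D is preferred to C by 62 voters; C by 50.
D wins the runoff.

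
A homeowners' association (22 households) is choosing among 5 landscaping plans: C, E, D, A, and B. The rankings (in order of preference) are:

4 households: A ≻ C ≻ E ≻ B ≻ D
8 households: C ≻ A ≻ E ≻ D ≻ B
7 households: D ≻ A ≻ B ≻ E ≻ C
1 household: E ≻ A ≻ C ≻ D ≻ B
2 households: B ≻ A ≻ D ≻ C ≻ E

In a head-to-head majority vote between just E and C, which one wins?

C

Voters preferring E to C: 8; preferring C to E: 14.
C wins the head-to-head.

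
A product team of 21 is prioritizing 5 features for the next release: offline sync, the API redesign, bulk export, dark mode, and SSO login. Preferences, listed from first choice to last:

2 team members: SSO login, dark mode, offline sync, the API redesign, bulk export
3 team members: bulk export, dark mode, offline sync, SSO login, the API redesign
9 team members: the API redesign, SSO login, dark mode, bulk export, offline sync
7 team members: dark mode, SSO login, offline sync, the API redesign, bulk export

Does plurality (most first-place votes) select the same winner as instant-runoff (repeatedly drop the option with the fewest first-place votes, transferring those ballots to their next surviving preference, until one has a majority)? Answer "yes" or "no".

no

Plurality — first-place votes: offline sync 0, the API redesign 9, bulk export 3, dark mode 7, SSO login 2. Winner: the API redesign.
Instant-runoff — R1 offline sync 0, the API redesign 9, bulk export 3, dark mode 7, SSO login 2 (offline sync out); R2 the API redesign 9, bulk export 3, dark mode 7, SSO login 2 (SSO login out); R3 the API redesign 9, bulk export 3, dark mode 9 (bulk export out); R4 the API redesign 9, dark mode 12 (dark mode winner). Winner: dark mode.
The two methods disagree.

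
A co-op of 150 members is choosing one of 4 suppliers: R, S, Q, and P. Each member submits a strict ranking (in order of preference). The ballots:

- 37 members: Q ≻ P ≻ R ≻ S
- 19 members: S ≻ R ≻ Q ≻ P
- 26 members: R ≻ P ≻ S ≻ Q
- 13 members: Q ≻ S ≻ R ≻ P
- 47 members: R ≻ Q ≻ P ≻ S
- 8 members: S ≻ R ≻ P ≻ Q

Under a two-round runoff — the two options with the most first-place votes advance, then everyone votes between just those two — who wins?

R

Round 1 first-place votes: R 73, S 27, Q 50, P 0.
R and Q advance.
Runoff: R is preferred to Q by 100 voters; Q by 50.
R wins the runoff.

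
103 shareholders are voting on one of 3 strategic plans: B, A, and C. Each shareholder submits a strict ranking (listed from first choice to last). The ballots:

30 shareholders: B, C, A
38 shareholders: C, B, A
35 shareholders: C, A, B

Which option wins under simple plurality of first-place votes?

First-place votes: B 30, A 0, C 73.
C has the most first-place votes.

C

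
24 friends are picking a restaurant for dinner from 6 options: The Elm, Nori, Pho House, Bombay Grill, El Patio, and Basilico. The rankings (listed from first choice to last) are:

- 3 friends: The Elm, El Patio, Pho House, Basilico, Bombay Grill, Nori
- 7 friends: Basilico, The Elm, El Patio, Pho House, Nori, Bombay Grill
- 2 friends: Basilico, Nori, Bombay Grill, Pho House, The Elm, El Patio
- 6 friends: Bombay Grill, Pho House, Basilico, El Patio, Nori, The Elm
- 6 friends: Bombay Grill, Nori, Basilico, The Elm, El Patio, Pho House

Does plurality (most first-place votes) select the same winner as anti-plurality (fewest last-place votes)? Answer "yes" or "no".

no

Plurality — first-place votes: The Elm 3, Nori 0, Pho House 0, Bombay Grill 12, El Patio 0, Basilico 9. Winner: Bombay Grill.
Anti-plurality — last-place votes: The Elm 6, Nori 3, Pho House 6, Bombay Grill 7, El Patio 2, Basilico 0. Winner: Basilico.
The two methods disagree.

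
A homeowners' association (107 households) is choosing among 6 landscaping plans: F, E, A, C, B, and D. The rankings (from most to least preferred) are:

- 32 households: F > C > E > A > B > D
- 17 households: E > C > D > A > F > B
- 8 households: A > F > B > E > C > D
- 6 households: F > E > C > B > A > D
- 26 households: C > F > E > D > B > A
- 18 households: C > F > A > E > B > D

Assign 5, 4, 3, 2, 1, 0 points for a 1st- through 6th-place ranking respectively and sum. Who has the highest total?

C

F: 32·5 + 17·1 + 8·4 + 6·5 + 26·4 + 18·4 = 415
E: 32·3 + 17·5 + 8·2 + 6·4 + 26·3 + 18·2 = 335
A: 32·2 + 17·2 + 8·5 + 6·1 + 26·0 + 18·3 = 198
C: 32·4 + 17·4 + 8·1 + 6·3 + 26·5 + 18·5 = 442
B: 32·1 + 17·0 + 8·3 + 6·2 + 26·1 + 18·1 = 112
D: 32·0 + 17·3 + 8·0 + 6·0 + 26·2 + 18·0 = 103
C has the highest Borda score (442).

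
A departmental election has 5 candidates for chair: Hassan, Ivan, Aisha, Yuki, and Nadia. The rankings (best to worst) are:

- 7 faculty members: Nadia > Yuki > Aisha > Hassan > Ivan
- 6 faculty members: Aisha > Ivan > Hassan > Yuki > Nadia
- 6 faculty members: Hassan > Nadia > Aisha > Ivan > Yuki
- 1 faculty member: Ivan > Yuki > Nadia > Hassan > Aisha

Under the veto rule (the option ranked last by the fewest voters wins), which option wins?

Last-place votes: Hassan 0, Ivan 7, Aisha 1, Yuki 6, Nadia 6.
Hassan is ranked last by the fewest voters, so Hassan wins.

Hassan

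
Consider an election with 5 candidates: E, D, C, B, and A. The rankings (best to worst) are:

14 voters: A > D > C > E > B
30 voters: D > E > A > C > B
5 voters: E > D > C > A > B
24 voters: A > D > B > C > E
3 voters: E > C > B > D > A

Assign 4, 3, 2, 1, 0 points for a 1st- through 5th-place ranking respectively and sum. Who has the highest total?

E: 14·1 + 30·3 + 5·4 + 24·0 + 3·4 = 136
D: 14·3 + 30·4 + 5·3 + 24·3 + 3·1 = 252
C: 14·2 + 30·1 + 5·2 + 24·1 + 3·3 = 101
B: 14·0 + 30·0 + 5·0 + 24·2 + 3·2 = 54
A: 14·4 + 30·2 + 5·1 + 24·4 + 3·0 = 217
D has the highest Borda score (252).

D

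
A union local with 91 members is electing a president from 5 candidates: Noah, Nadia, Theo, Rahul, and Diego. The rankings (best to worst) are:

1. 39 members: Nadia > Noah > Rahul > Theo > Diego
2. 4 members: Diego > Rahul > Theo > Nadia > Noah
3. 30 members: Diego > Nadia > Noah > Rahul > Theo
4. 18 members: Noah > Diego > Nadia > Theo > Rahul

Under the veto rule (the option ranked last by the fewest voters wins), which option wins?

Nadia

Last-place votes: Noah 4, Nadia 0, Theo 30, Rahul 18, Diego 39.
Nadia is ranked last by the fewest voters, so Nadia wins.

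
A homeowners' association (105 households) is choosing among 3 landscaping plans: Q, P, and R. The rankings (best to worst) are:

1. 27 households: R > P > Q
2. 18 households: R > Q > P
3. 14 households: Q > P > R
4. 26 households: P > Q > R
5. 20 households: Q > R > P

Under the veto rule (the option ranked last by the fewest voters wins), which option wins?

Q

Last-place votes: Q 27, P 38, R 40.
Q is ranked last by the fewest voters, so Q wins.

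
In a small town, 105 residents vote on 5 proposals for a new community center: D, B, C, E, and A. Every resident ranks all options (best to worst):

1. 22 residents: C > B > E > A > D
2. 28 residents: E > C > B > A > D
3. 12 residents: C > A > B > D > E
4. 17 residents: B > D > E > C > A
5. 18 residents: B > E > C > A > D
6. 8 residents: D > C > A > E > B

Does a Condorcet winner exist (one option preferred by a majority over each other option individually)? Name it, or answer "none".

none

Checking pairwise contests:
B beats D 97–8.
C beats B 70–35.
E beats C 63–42.
B beats E 69–36.
B beats A 85–20.
Every option loses at least one head-to-head, so there is no Condorcet winner.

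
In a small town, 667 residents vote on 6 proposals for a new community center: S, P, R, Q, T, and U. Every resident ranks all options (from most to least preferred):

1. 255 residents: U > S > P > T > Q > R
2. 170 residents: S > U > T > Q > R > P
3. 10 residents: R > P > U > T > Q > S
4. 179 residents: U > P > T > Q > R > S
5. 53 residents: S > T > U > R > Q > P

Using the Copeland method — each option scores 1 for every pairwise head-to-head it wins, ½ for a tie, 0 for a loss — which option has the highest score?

U

S: beats P, R, Q, and T; loses to U → score 4.
P: beats R, Q, and T; loses to S and U → score 3.
R: loses to S, P, Q, T, and U → score 0.
Q: beats R; loses to S, P, T, and U → score 1.
T: beats R and Q; loses to S, P, and U → score 2.
U: beats S, P, R, Q, and T → score 5.
U has the best pairwise record.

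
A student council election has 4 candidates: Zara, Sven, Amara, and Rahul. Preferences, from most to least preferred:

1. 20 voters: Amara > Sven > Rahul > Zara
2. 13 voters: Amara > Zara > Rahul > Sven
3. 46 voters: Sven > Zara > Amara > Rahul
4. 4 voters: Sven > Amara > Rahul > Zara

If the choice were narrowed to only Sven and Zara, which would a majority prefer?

Voters preferring Sven to Zara: 70; preferring Zara to Sven: 13.
Sven wins the head-to-head.

Sven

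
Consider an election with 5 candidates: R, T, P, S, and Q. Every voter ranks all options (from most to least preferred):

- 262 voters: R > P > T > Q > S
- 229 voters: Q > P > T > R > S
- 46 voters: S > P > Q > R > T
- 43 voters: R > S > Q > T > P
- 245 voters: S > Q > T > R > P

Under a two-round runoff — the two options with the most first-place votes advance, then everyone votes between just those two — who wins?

R

Round 1 first-place votes: R 305, T 0, P 0, S 291, Q 229.
R and S advance.
Runoff: R is preferred to S by 534 voters; S by 291.
R wins the runoff.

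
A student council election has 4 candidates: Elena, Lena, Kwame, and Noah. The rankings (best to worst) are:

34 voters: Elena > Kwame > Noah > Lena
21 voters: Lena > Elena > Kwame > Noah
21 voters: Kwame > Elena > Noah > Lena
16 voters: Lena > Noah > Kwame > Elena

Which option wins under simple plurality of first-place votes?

First-place votes: Elena 34, Lena 37, Kwame 21, Noah 0.
Lena has the most first-place votes.

Lena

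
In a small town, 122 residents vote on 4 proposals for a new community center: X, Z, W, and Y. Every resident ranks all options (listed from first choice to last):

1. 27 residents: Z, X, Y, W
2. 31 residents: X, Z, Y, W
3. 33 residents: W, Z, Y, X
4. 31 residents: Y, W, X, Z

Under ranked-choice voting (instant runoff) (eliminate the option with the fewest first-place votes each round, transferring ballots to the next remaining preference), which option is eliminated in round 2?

Y

Round 1: X 31, Z 27, W 33, Y 31. Eliminate Z.
Round 2: X 58, W 33, Y 31. Eliminate Y.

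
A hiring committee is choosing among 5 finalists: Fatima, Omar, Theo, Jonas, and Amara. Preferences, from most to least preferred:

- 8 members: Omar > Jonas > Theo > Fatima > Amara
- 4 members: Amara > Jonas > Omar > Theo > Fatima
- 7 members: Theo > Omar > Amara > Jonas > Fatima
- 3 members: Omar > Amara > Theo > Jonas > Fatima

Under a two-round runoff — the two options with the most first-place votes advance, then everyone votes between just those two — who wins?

Round 1 first-place votes: Fatima 0, Omar 11, Theo 7, Jonas 0, Amara 4.
Omar and Theo advance.
Runoff: Omar is preferred to Theo by 15 voters; Theo by 7.
Omar wins the runoff.

Omar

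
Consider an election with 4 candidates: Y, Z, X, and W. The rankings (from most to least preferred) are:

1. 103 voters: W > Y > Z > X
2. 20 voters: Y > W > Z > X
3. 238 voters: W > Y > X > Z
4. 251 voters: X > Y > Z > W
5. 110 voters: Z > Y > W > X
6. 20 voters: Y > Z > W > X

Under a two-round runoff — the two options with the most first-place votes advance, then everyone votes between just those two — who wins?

Round 1 first-place votes: Y 40, Z 110, X 251, W 341.
W and X advance.
Runoff: W is preferred to X by 491 voters; X by 251.
W wins the runoff.

W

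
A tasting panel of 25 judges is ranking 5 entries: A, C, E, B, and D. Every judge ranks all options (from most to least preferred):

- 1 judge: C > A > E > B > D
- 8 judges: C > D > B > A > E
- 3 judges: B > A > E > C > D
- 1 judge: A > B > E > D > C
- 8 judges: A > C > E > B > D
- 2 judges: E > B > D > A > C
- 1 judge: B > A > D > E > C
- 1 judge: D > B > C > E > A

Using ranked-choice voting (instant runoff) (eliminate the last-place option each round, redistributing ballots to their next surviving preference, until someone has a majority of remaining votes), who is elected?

Round 1: A 9, C 9, E 2, B 4, D 1. Eliminate D.
Round 2: A 9, C 9, E 2, B 5. Eliminate E.
Round 3: A 9, C 9, B 7. Eliminate B.
Round 4: A 15, C 10. A has a majority.

A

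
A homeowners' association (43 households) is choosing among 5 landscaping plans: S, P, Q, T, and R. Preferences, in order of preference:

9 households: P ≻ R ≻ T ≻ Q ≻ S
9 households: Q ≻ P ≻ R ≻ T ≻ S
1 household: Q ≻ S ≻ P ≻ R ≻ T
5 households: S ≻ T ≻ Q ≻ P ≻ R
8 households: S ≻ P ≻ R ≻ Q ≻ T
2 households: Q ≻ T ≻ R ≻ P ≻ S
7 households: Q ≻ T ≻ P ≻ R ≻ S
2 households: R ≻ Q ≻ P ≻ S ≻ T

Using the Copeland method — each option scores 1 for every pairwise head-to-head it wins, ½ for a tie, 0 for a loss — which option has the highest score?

Q

S: loses to P, Q, T, and R → score 0.
P: beats S, T, and R; loses to Q → score 3.
Q: beats S, P, T, and R → score 4.
T: beats S; loses to P, Q, and R → score 1.
R: beats S and T; loses to P and Q → score 2.
Q has the best pairwise record.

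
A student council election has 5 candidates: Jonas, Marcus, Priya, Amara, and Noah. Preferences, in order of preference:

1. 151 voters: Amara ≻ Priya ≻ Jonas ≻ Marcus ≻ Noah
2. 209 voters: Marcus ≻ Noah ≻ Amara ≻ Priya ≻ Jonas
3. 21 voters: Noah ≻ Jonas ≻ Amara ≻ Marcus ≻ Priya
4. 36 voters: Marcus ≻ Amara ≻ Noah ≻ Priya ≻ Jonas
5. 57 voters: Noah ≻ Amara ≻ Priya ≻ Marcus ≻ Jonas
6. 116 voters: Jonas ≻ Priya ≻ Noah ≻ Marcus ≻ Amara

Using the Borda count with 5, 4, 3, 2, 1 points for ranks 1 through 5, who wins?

Jonas: 151·3 + 209·1 + 21·4 + 36·1 + 57·1 + 116·5 = 1419
Marcus: 151·2 + 209·5 + 21·2 + 36·5 + 57·2 + 116·2 = 1915
Priya: 151·4 + 209·2 + 21·1 + 36·2 + 57·3 + 116·4 = 1750
Amara: 151·5 + 209·3 + 21·3 + 36·4 + 57·4 + 116·1 = 1933
Noah: 151·1 + 209·4 + 21·5 + 36·3 + 57·5 + 116·3 = 1833
Amara has the highest Borda score (1933).

Amara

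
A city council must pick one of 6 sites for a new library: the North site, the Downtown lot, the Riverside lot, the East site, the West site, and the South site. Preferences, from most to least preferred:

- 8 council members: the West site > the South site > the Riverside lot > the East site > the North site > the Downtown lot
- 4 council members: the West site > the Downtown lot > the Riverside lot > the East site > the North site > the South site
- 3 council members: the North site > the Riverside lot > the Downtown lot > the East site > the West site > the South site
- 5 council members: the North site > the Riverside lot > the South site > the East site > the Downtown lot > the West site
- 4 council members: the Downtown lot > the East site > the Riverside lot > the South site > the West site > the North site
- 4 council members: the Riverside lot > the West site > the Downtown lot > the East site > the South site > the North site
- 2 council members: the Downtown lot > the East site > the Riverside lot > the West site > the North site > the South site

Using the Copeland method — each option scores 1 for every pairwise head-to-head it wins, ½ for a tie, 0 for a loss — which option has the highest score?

the North site: beats the Downtown lot; loses to the Riverside lot, the East site, the West site, and the South site → score 1.
the Downtown lot: beats the East site and the South site; loses to the North site, the Riverside lot, and the West site → score 2.
the Riverside lot: beats the North site, the Downtown lot, the East site, the West site, and the South site → score 5.
the East site: beats the North site and the South site; loses to the Downtown lot, the Riverside lot, and the West site → score 2.
the West site: beats the North site, the Downtown lot, the East site, and the South site; loses to the Riverside lot → score 4.
the South site: beats the North site; loses to the Downtown lot, the Riverside lot, the East site, and the West site → score 1.
the Riverside lot has the best pairwise record.

the Riverside lot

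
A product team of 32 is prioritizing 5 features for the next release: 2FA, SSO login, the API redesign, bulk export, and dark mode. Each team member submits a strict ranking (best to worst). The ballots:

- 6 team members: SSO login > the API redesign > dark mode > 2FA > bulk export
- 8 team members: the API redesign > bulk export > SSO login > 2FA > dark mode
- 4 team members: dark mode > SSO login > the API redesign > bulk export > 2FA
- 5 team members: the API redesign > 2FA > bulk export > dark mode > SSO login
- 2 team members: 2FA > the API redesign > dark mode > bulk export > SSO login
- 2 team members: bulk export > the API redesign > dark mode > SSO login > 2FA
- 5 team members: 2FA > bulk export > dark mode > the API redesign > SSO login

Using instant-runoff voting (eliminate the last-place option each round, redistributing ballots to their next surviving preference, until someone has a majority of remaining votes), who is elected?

Round 1: 2FA 7, SSO login 6, the API redesign 13, bulk export 2, dark mode 4. Eliminate bulk export.
Round 2: 2FA 7, SSO login 6, the API redesign 15, dark mode 4. Eliminate dark mode.
Round 3: 2FA 7, SSO login 10, the API redesign 15. Eliminate 2FA.
Round 4: SSO login 10, the API redesign 22. The API redesign has a majority.

the API redesign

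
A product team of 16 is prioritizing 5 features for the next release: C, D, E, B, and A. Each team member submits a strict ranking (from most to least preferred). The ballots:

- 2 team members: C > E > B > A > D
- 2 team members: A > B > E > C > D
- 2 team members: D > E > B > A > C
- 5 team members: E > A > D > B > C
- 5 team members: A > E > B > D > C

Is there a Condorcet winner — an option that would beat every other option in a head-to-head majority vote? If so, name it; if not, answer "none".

E

E vs C: 14–2 for E.
E vs D: 14–2 for E.
E vs B: 14–2 for E.
E vs A: 9–7 for E.
E beats every other option head-to-head.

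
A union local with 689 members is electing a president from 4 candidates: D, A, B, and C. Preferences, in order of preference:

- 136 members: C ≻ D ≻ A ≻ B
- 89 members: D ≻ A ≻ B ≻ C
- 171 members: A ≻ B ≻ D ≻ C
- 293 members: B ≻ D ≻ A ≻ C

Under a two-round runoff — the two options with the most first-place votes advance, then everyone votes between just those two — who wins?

Round 1 first-place votes: D 89, A 171, B 293, C 136.
B and A advance.
Runoff: B is preferred to A by 293 voters; A by 396.
A wins the runoff.

A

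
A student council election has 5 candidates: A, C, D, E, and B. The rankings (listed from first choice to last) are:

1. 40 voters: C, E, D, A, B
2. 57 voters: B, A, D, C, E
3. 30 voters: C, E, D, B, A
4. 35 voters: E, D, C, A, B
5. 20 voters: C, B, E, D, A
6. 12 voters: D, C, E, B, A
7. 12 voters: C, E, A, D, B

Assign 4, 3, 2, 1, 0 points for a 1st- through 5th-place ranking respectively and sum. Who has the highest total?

C

A: 40·1 + 57·3 + 30·0 + 35·1 + 20·0 + 12·0 + 12·2 = 270
C: 40·4 + 57·1 + 30·4 + 35·2 + 20·4 + 12·3 + 12·4 = 571
D: 40·2 + 57·2 + 30·2 + 35·3 + 20·1 + 12·4 + 12·1 = 439
E: 40·3 + 57·0 + 30·3 + 35·4 + 20·2 + 12·2 + 12·3 = 450
B: 40·0 + 57·4 + 30·1 + 35·0 + 20·3 + 12·1 + 12·0 = 330
C has the highest Borda score (571).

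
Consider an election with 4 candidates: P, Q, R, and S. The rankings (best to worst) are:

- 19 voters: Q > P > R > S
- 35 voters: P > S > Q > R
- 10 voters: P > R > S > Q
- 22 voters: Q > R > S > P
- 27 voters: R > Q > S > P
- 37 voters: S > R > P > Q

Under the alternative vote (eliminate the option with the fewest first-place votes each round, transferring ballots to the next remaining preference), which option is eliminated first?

Round 1: P 45, Q 41, R 27, S 37. Eliminate R.

R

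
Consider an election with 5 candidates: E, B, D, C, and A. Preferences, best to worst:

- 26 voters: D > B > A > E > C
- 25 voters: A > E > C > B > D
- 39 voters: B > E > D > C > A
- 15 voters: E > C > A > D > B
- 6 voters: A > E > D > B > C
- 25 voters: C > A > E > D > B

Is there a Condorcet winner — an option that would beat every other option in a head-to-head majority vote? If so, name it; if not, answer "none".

none

Checking pairwise contests:
A beats E 82–54.
E beats B 71–65.
E beats D 110–26.
E beats C 111–25.
C beats A 79–57.
Every option loses at least one head-to-head, so there is no Condorcet winner.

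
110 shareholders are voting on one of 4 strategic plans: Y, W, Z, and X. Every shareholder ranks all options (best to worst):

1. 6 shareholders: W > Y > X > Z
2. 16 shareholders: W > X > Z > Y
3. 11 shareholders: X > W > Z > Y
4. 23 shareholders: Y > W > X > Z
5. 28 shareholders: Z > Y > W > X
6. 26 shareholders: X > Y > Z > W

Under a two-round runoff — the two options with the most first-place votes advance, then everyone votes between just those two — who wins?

X

Round 1 first-place votes: Y 23, W 22, Z 28, X 37.
X and Z advance.
Runoff: X is preferred to Z by 82 voters; Z by 28.
X wins the runoff.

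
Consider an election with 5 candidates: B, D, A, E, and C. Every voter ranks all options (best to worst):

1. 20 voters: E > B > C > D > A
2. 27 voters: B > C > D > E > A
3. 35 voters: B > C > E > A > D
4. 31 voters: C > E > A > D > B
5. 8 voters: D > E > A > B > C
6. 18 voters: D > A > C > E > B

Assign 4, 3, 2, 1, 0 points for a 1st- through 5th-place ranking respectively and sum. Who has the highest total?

B: 20·3 + 27·4 + 35·4 + 31·0 + 8·1 + 18·0 = 316
D: 20·1 + 27·2 + 35·0 + 31·1 + 8·4 + 18·4 = 209
A: 20·0 + 27·0 + 35·1 + 31·2 + 8·2 + 18·3 = 167
E: 20·4 + 27·1 + 35·2 + 31·3 + 8·3 + 18·1 = 312
C: 20·2 + 27·3 + 35·3 + 31·4 + 8·0 + 18·2 = 386
C has the highest Borda score (386).

C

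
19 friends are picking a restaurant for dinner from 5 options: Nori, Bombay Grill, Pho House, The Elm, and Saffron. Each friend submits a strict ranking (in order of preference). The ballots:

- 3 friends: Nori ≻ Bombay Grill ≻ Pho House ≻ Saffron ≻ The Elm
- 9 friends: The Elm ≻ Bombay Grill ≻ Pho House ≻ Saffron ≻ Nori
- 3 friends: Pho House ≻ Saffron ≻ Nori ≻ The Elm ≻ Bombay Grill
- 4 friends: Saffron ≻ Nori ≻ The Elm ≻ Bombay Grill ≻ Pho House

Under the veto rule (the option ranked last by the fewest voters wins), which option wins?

Saffron

Last-place votes: Nori 9, Bombay Grill 3, Pho House 4, The Elm 3, Saffron 0.
Saffron is ranked last by the fewest voters, so Saffron wins.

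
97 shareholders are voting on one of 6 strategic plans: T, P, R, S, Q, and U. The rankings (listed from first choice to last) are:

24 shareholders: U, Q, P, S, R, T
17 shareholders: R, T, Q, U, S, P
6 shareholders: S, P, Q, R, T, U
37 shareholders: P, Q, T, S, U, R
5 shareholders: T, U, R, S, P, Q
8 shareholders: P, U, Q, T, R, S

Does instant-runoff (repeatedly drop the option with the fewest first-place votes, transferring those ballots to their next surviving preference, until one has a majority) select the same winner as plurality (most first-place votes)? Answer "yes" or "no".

Instant-runoff — R1 T 5, P 45, R 17, S 6, Q 0, U 24 (Q out); R2 T 5, P 45, R 17, S 6, U 24 (T out); R3 P 45, R 17, S 6, U 29 (S out); R4 P 51, R 17, U 29 (P winner). Winner: P.
Plurality — first-place votes: T 5, P 45, R 17, S 6, Q 0, U 24. Winner: P.
The two methods agree.

yes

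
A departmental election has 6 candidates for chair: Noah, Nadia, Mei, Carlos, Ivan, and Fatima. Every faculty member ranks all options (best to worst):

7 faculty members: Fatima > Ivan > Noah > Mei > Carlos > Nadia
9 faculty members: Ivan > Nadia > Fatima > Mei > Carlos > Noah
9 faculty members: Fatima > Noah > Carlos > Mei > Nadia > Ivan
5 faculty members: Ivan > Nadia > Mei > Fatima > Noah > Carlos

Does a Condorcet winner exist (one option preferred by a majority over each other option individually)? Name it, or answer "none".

Fatima

Fatima vs Noah: 30–0 for Fatima.
Fatima vs Nadia: 16–14 for Fatima.
Fatima vs Mei: 25–5 for Fatima.
Fatima vs Carlos: 30–0 for Fatima.
Fatima vs Ivan: 16–14 for Fatima.
Fatima beats every other option head-to-head.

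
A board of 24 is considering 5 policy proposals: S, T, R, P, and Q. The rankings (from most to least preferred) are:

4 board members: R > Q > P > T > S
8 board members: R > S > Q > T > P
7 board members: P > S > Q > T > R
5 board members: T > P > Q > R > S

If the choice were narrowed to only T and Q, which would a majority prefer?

Q

Voters preferring T to Q: 5; preferring Q to T: 19.
Q wins the head-to-head.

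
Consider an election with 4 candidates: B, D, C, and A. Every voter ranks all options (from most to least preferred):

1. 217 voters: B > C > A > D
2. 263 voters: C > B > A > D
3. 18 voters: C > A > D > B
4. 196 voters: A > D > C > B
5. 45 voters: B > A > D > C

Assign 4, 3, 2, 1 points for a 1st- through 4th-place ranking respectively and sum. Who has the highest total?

C

B: 217·4 + 263·3 + 18·1 + 196·1 + 45·4 = 2051
D: 217·1 + 263·1 + 18·2 + 196·3 + 45·2 = 1194
C: 217·3 + 263·4 + 18·4 + 196·2 + 45·1 = 2212
A: 217·2 + 263·2 + 18·3 + 196·4 + 45·3 = 1933
C has the highest Borda score (2212).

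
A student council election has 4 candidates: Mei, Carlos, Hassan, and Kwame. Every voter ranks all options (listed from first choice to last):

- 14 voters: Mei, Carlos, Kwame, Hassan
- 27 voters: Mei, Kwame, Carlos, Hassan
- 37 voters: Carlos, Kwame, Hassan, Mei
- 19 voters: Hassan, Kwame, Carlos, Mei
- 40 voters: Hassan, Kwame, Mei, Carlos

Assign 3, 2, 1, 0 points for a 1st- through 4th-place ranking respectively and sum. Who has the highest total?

Kwame

Mei: 14·3 + 27·3 + 37·0 + 19·0 + 40·1 = 163
Carlos: 14·2 + 27·1 + 37·3 + 19·1 + 40·0 = 185
Hassan: 14·0 + 27·0 + 37·1 + 19·3 + 40·3 = 214
Kwame: 14·1 + 27·2 + 37·2 + 19·2 + 40·2 = 260
Kwame has the highest Borda score (260).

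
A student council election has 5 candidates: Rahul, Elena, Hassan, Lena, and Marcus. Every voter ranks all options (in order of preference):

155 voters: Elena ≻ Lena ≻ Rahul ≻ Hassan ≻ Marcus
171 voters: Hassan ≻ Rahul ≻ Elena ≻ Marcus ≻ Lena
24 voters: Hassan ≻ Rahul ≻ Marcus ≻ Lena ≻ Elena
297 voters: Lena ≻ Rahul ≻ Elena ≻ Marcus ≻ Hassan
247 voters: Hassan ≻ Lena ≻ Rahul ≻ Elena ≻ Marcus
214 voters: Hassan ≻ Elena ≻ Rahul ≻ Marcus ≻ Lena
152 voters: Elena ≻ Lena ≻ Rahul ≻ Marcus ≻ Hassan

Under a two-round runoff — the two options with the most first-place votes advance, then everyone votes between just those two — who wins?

Round 1 first-place votes: Rahul 0, Elena 307, Hassan 656, Lena 297, Marcus 0.
Hassan and Elena advance.
Runoff: Hassan is preferred to Elena by 656 voters; Elena by 604.
Hassan wins the runoff.

Hassan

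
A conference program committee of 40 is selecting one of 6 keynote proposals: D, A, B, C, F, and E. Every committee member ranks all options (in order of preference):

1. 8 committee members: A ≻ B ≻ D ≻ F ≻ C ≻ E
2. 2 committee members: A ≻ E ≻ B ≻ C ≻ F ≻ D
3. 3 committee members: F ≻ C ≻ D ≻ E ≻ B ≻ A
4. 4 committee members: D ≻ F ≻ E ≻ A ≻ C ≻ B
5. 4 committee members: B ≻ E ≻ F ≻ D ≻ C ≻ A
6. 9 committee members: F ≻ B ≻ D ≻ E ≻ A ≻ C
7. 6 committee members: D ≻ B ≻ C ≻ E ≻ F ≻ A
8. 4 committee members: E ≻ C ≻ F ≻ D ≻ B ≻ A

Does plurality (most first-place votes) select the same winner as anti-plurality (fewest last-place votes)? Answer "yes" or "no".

yes

Plurality — first-place votes: D 10, A 10, B 4, C 0, F 12, E 4. Winner: F.
Anti-plurality — last-place votes: D 2, A 17, B 4, C 9, F 0, E 8. Winner: F.
The two methods agree.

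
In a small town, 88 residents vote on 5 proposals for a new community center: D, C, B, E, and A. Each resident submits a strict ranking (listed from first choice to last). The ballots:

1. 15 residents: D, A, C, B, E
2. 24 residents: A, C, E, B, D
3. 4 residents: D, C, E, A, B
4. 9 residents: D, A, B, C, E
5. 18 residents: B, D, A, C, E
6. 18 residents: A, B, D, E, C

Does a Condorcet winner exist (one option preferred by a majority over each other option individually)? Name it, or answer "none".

Checking pairwise contests:
B beats D 60–28.
D beats C 64–24.
A beats B 70–18.
D beats E 64–24.
D beats A 46–42.
Every option loses at least one head-to-head, so there is no Condorcet winner.

none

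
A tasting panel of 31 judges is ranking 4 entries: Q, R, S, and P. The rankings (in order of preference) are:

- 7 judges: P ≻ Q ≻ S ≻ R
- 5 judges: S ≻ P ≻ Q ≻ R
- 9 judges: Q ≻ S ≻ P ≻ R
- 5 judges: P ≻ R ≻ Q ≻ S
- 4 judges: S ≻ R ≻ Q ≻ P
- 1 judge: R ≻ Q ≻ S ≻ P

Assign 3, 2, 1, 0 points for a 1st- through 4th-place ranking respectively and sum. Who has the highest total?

Q: 7·2 + 5·1 + 9·3 + 5·1 + 4·1 + 1·2 = 57
R: 7·0 + 5·0 + 9·0 + 5·2 + 4·2 + 1·3 = 21
S: 7·1 + 5·3 + 9·2 + 5·0 + 4·3 + 1·1 = 53
P: 7·3 + 5·2 + 9·1 + 5·3 + 4·0 + 1·0 = 55
Q has the highest Borda score (57).

Q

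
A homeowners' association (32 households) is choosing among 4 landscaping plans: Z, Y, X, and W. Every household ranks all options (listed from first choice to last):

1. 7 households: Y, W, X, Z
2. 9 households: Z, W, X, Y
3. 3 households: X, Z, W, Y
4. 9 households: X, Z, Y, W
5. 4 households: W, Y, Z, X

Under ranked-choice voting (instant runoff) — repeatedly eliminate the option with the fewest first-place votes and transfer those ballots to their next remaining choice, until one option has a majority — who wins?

X

Round 1: Z 9, Y 7, X 12, W 4. Eliminate W.
Round 2: Z 9, Y 11, X 12. Eliminate Z.
Round 3: Y 11, X 21. X has a majority.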